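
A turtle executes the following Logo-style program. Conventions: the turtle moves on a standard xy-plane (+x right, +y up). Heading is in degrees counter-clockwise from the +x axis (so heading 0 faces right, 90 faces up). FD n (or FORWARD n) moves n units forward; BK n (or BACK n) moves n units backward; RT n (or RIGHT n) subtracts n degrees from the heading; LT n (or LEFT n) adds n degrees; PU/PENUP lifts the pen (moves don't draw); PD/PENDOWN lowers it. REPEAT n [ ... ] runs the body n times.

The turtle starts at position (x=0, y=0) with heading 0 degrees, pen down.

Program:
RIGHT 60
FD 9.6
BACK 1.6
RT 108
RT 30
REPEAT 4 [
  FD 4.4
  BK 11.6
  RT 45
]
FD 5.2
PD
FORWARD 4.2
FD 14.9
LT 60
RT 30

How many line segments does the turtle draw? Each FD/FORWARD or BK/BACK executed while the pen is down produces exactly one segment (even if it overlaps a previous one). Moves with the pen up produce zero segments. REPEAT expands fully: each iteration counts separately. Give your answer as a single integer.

Answer: 13

Derivation:
Executing turtle program step by step:
Start: pos=(0,0), heading=0, pen down
RT 60: heading 0 -> 300
FD 9.6: (0,0) -> (4.8,-8.314) [heading=300, draw]
BK 1.6: (4.8,-8.314) -> (4,-6.928) [heading=300, draw]
RT 108: heading 300 -> 192
RT 30: heading 192 -> 162
REPEAT 4 [
  -- iteration 1/4 --
  FD 4.4: (4,-6.928) -> (-0.185,-5.569) [heading=162, draw]
  BK 11.6: (-0.185,-5.569) -> (10.848,-9.153) [heading=162, draw]
  RT 45: heading 162 -> 117
  -- iteration 2/4 --
  FD 4.4: (10.848,-9.153) -> (8.85,-5.233) [heading=117, draw]
  BK 11.6: (8.85,-5.233) -> (14.116,-15.568) [heading=117, draw]
  RT 45: heading 117 -> 72
  -- iteration 3/4 --
  FD 4.4: (14.116,-15.568) -> (15.476,-11.384) [heading=72, draw]
  BK 11.6: (15.476,-11.384) -> (11.891,-22.416) [heading=72, draw]
  RT 45: heading 72 -> 27
  -- iteration 4/4 --
  FD 4.4: (11.891,-22.416) -> (15.812,-20.418) [heading=27, draw]
  BK 11.6: (15.812,-20.418) -> (5.476,-25.685) [heading=27, draw]
  RT 45: heading 27 -> 342
]
FD 5.2: (5.476,-25.685) -> (10.422,-27.292) [heading=342, draw]
PD: pen down
FD 4.2: (10.422,-27.292) -> (14.416,-28.589) [heading=342, draw]
FD 14.9: (14.416,-28.589) -> (28.587,-33.194) [heading=342, draw]
LT 60: heading 342 -> 42
RT 30: heading 42 -> 12
Final: pos=(28.587,-33.194), heading=12, 13 segment(s) drawn
Segments drawn: 13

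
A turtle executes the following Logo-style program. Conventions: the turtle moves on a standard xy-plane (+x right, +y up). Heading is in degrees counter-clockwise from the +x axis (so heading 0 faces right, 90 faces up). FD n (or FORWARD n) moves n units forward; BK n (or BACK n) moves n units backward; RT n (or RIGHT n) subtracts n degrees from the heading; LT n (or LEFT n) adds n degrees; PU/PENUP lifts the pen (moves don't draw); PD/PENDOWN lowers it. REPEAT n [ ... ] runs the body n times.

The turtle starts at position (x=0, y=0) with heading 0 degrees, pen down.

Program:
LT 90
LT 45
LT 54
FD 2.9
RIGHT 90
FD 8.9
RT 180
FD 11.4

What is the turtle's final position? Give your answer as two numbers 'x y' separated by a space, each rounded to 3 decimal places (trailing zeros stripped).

Executing turtle program step by step:
Start: pos=(0,0), heading=0, pen down
LT 90: heading 0 -> 90
LT 45: heading 90 -> 135
LT 54: heading 135 -> 189
FD 2.9: (0,0) -> (-2.864,-0.454) [heading=189, draw]
RT 90: heading 189 -> 99
FD 8.9: (-2.864,-0.454) -> (-4.257,8.337) [heading=99, draw]
RT 180: heading 99 -> 279
FD 11.4: (-4.257,8.337) -> (-2.473,-2.923) [heading=279, draw]
Final: pos=(-2.473,-2.923), heading=279, 3 segment(s) drawn

Answer: -2.473 -2.923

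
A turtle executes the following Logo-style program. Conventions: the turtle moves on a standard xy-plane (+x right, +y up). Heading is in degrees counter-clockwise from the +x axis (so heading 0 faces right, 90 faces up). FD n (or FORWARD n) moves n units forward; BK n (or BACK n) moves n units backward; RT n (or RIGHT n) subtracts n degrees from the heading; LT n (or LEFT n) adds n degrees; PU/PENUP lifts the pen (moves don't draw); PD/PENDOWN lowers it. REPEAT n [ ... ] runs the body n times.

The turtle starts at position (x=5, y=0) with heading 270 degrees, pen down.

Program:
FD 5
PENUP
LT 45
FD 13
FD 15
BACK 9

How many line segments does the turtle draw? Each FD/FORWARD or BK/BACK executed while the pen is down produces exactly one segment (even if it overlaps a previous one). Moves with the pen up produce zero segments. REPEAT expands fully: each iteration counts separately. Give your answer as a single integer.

Executing turtle program step by step:
Start: pos=(5,0), heading=270, pen down
FD 5: (5,0) -> (5,-5) [heading=270, draw]
PU: pen up
LT 45: heading 270 -> 315
FD 13: (5,-5) -> (14.192,-14.192) [heading=315, move]
FD 15: (14.192,-14.192) -> (24.799,-24.799) [heading=315, move]
BK 9: (24.799,-24.799) -> (18.435,-18.435) [heading=315, move]
Final: pos=(18.435,-18.435), heading=315, 1 segment(s) drawn
Segments drawn: 1

Answer: 1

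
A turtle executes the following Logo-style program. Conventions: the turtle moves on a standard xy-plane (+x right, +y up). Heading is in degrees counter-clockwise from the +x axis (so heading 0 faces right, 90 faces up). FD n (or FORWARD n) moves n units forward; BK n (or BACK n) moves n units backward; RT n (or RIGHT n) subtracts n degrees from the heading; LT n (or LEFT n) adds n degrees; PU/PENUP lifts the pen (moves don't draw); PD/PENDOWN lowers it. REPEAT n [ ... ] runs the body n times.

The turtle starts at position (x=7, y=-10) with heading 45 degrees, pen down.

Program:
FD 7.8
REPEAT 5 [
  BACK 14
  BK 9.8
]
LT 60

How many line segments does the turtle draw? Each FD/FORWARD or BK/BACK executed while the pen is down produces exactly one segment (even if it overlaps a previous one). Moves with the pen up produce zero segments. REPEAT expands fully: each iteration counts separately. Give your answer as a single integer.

Answer: 11

Derivation:
Executing turtle program step by step:
Start: pos=(7,-10), heading=45, pen down
FD 7.8: (7,-10) -> (12.515,-4.485) [heading=45, draw]
REPEAT 5 [
  -- iteration 1/5 --
  BK 14: (12.515,-4.485) -> (2.616,-14.384) [heading=45, draw]
  BK 9.8: (2.616,-14.384) -> (-4.314,-21.314) [heading=45, draw]
  -- iteration 2/5 --
  BK 14: (-4.314,-21.314) -> (-14.213,-31.213) [heading=45, draw]
  BK 9.8: (-14.213,-31.213) -> (-21.143,-38.143) [heading=45, draw]
  -- iteration 3/5 --
  BK 14: (-21.143,-38.143) -> (-31.042,-48.042) [heading=45, draw]
  BK 9.8: (-31.042,-48.042) -> (-37.972,-54.972) [heading=45, draw]
  -- iteration 4/5 --
  BK 14: (-37.972,-54.972) -> (-47.871,-64.871) [heading=45, draw]
  BK 9.8: (-47.871,-64.871) -> (-54.801,-71.801) [heading=45, draw]
  -- iteration 5/5 --
  BK 14: (-54.801,-71.801) -> (-64.701,-81.701) [heading=45, draw]
  BK 9.8: (-64.701,-81.701) -> (-71.63,-88.63) [heading=45, draw]
]
LT 60: heading 45 -> 105
Final: pos=(-71.63,-88.63), heading=105, 11 segment(s) drawn
Segments drawn: 11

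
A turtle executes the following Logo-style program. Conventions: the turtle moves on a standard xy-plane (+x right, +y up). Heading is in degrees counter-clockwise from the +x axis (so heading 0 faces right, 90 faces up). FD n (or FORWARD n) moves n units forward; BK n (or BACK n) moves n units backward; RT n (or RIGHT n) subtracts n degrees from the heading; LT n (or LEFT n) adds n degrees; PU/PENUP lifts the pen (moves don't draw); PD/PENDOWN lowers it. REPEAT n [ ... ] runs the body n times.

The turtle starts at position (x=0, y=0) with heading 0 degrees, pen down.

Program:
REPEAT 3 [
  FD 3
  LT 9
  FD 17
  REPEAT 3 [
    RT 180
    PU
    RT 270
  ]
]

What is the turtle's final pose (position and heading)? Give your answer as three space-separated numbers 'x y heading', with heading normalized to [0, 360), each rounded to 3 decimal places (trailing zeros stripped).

Executing turtle program step by step:
Start: pos=(0,0), heading=0, pen down
REPEAT 3 [
  -- iteration 1/3 --
  FD 3: (0,0) -> (3,0) [heading=0, draw]
  LT 9: heading 0 -> 9
  FD 17: (3,0) -> (19.791,2.659) [heading=9, draw]
  REPEAT 3 [
    -- iteration 1/3 --
    RT 180: heading 9 -> 189
    PU: pen up
    RT 270: heading 189 -> 279
    -- iteration 2/3 --
    RT 180: heading 279 -> 99
    PU: pen up
    RT 270: heading 99 -> 189
    -- iteration 3/3 --
    RT 180: heading 189 -> 9
    PU: pen up
    RT 270: heading 9 -> 99
  ]
  -- iteration 2/3 --
  FD 3: (19.791,2.659) -> (19.321,5.622) [heading=99, move]
  LT 9: heading 99 -> 108
  FD 17: (19.321,5.622) -> (14.068,21.79) [heading=108, move]
  REPEAT 3 [
    -- iteration 1/3 --
    RT 180: heading 108 -> 288
    PU: pen up
    RT 270: heading 288 -> 18
    -- iteration 2/3 --
    RT 180: heading 18 -> 198
    PU: pen up
    RT 270: heading 198 -> 288
    -- iteration 3/3 --
    RT 180: heading 288 -> 108
    PU: pen up
    RT 270: heading 108 -> 198
  ]
  -- iteration 3/3 --
  FD 3: (14.068,21.79) -> (11.215,20.863) [heading=198, move]
  LT 9: heading 198 -> 207
  FD 17: (11.215,20.863) -> (-3.932,13.146) [heading=207, move]
  REPEAT 3 [
    -- iteration 1/3 --
    RT 180: heading 207 -> 27
    PU: pen up
    RT 270: heading 27 -> 117
    -- iteration 2/3 --
    RT 180: heading 117 -> 297
    PU: pen up
    RT 270: heading 297 -> 27
    -- iteration 3/3 --
    RT 180: heading 27 -> 207
    PU: pen up
    RT 270: heading 207 -> 297
  ]
]
Final: pos=(-3.932,13.146), heading=297, 2 segment(s) drawn

Answer: -3.932 13.146 297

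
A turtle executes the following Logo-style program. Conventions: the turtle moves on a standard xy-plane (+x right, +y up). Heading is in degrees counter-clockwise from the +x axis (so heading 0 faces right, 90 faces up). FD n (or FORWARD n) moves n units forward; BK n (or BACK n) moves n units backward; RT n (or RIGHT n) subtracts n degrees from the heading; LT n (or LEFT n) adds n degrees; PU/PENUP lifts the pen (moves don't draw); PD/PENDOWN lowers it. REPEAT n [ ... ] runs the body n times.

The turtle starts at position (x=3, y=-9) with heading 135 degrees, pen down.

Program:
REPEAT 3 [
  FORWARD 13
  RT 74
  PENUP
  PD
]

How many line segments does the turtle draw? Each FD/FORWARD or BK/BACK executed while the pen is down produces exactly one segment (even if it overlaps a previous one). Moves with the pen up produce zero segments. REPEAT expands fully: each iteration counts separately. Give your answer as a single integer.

Answer: 3

Derivation:
Executing turtle program step by step:
Start: pos=(3,-9), heading=135, pen down
REPEAT 3 [
  -- iteration 1/3 --
  FD 13: (3,-9) -> (-6.192,0.192) [heading=135, draw]
  RT 74: heading 135 -> 61
  PU: pen up
  PD: pen down
  -- iteration 2/3 --
  FD 13: (-6.192,0.192) -> (0.11,11.562) [heading=61, draw]
  RT 74: heading 61 -> 347
  PU: pen up
  PD: pen down
  -- iteration 3/3 --
  FD 13: (0.11,11.562) -> (12.777,8.638) [heading=347, draw]
  RT 74: heading 347 -> 273
  PU: pen up
  PD: pen down
]
Final: pos=(12.777,8.638), heading=273, 3 segment(s) drawn
Segments drawn: 3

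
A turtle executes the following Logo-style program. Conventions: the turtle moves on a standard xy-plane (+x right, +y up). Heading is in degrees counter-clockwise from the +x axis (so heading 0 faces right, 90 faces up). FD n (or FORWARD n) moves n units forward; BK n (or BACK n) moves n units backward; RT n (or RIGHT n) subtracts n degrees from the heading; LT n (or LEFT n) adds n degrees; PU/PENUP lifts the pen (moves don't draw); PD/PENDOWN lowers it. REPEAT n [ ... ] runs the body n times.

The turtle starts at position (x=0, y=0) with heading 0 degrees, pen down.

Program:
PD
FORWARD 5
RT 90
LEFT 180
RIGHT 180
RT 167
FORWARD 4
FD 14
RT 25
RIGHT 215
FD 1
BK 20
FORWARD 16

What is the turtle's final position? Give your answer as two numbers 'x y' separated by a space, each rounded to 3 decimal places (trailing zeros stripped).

Executing turtle program step by step:
Start: pos=(0,0), heading=0, pen down
PD: pen down
FD 5: (0,0) -> (5,0) [heading=0, draw]
RT 90: heading 0 -> 270
LT 180: heading 270 -> 90
RT 180: heading 90 -> 270
RT 167: heading 270 -> 103
FD 4: (5,0) -> (4.1,3.897) [heading=103, draw]
FD 14: (4.1,3.897) -> (0.951,17.539) [heading=103, draw]
RT 25: heading 103 -> 78
RT 215: heading 78 -> 223
FD 1: (0.951,17.539) -> (0.22,16.857) [heading=223, draw]
BK 20: (0.22,16.857) -> (14.847,30.497) [heading=223, draw]
FD 16: (14.847,30.497) -> (3.145,19.585) [heading=223, draw]
Final: pos=(3.145,19.585), heading=223, 6 segment(s) drawn

Answer: 3.145 19.585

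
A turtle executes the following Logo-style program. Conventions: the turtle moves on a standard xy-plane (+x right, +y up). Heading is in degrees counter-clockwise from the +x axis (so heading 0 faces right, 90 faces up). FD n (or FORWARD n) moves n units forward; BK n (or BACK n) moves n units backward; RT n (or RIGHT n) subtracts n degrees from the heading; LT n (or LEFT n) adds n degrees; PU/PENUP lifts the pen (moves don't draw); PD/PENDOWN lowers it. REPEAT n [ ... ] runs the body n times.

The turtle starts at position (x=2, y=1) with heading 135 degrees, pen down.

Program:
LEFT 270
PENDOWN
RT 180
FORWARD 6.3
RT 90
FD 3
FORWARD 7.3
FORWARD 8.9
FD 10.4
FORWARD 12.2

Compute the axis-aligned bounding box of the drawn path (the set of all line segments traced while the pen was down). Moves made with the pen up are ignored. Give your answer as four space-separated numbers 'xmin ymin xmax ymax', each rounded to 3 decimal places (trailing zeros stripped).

Answer: -32.012 -3.455 2 26.102

Derivation:
Executing turtle program step by step:
Start: pos=(2,1), heading=135, pen down
LT 270: heading 135 -> 45
PD: pen down
RT 180: heading 45 -> 225
FD 6.3: (2,1) -> (-2.455,-3.455) [heading=225, draw]
RT 90: heading 225 -> 135
FD 3: (-2.455,-3.455) -> (-4.576,-1.333) [heading=135, draw]
FD 7.3: (-4.576,-1.333) -> (-9.738,3.828) [heading=135, draw]
FD 8.9: (-9.738,3.828) -> (-16.031,10.122) [heading=135, draw]
FD 10.4: (-16.031,10.122) -> (-23.385,17.476) [heading=135, draw]
FD 12.2: (-23.385,17.476) -> (-32.012,26.102) [heading=135, draw]
Final: pos=(-32.012,26.102), heading=135, 6 segment(s) drawn

Segment endpoints: x in {-32.012, -23.385, -16.031, -9.738, -4.576, -2.455, 2}, y in {-3.455, -1.333, 1, 3.828, 10.122, 17.476, 26.102}
xmin=-32.012, ymin=-3.455, xmax=2, ymax=26.102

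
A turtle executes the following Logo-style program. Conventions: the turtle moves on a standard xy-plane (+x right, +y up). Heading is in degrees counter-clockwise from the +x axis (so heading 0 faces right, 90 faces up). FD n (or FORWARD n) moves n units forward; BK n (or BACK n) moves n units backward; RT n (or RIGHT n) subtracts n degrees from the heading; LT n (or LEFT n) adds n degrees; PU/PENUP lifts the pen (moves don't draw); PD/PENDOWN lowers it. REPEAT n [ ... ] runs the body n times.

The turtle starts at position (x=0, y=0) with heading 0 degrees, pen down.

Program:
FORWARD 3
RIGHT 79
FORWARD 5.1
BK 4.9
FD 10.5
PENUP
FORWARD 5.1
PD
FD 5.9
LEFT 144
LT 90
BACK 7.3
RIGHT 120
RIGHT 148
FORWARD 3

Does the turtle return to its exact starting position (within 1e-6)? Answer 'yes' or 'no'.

Answer: no

Derivation:
Executing turtle program step by step:
Start: pos=(0,0), heading=0, pen down
FD 3: (0,0) -> (3,0) [heading=0, draw]
RT 79: heading 0 -> 281
FD 5.1: (3,0) -> (3.973,-5.006) [heading=281, draw]
BK 4.9: (3.973,-5.006) -> (3.038,-0.196) [heading=281, draw]
FD 10.5: (3.038,-0.196) -> (5.042,-10.503) [heading=281, draw]
PU: pen up
FD 5.1: (5.042,-10.503) -> (6.015,-15.51) [heading=281, move]
PD: pen down
FD 5.9: (6.015,-15.51) -> (7.141,-21.301) [heading=281, draw]
LT 144: heading 281 -> 65
LT 90: heading 65 -> 155
BK 7.3: (7.141,-21.301) -> (13.757,-24.386) [heading=155, draw]
RT 120: heading 155 -> 35
RT 148: heading 35 -> 247
FD 3: (13.757,-24.386) -> (12.584,-27.148) [heading=247, draw]
Final: pos=(12.584,-27.148), heading=247, 7 segment(s) drawn

Start position: (0, 0)
Final position: (12.584, -27.148)
Distance = 29.923; >= 1e-6 -> NOT closed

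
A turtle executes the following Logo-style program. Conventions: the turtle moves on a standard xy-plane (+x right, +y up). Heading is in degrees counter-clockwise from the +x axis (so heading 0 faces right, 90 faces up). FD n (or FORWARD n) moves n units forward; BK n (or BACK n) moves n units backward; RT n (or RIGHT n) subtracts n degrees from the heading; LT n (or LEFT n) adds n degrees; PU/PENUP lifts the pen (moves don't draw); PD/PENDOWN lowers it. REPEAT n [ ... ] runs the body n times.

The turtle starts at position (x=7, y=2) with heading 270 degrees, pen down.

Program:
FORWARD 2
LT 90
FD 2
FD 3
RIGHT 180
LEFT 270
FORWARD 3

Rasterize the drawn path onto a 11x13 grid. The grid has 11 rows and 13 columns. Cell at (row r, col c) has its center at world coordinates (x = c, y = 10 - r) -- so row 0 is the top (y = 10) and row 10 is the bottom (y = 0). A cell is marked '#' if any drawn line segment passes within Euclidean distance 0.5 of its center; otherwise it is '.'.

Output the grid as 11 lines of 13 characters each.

Segment 0: (7,2) -> (7,0)
Segment 1: (7,0) -> (9,-0)
Segment 2: (9,-0) -> (12,-0)
Segment 3: (12,-0) -> (12,3)

Answer: .............
.............
.............
.............
.............
.............
.............
............#
.......#....#
.......#....#
.......######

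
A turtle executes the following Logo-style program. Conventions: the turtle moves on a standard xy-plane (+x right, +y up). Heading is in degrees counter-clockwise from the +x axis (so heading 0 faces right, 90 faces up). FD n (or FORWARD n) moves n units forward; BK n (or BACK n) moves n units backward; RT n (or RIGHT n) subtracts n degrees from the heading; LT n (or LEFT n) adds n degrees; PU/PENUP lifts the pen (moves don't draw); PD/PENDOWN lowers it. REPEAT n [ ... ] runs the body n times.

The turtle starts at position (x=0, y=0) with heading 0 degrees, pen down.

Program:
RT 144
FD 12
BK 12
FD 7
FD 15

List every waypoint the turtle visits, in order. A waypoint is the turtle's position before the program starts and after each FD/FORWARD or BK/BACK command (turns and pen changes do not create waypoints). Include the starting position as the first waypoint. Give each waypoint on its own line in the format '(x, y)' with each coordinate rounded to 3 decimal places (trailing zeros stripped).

Answer: (0, 0)
(-9.708, -7.053)
(0, 0)
(-5.663, -4.114)
(-17.798, -12.931)

Derivation:
Executing turtle program step by step:
Start: pos=(0,0), heading=0, pen down
RT 144: heading 0 -> 216
FD 12: (0,0) -> (-9.708,-7.053) [heading=216, draw]
BK 12: (-9.708,-7.053) -> (0,0) [heading=216, draw]
FD 7: (0,0) -> (-5.663,-4.114) [heading=216, draw]
FD 15: (-5.663,-4.114) -> (-17.798,-12.931) [heading=216, draw]
Final: pos=(-17.798,-12.931), heading=216, 4 segment(s) drawn
Waypoints (5 total):
(0, 0)
(-9.708, -7.053)
(0, 0)
(-5.663, -4.114)
(-17.798, -12.931)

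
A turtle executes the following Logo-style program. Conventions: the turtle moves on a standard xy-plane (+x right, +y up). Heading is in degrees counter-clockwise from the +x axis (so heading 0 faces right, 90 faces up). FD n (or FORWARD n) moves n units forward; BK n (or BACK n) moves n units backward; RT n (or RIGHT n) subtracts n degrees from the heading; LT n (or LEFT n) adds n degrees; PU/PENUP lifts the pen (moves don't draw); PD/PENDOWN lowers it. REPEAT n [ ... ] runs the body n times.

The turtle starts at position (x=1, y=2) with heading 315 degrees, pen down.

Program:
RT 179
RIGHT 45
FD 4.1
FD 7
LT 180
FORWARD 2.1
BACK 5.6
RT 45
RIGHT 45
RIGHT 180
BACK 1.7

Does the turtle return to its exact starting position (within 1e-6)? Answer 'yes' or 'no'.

Executing turtle program step by step:
Start: pos=(1,2), heading=315, pen down
RT 179: heading 315 -> 136
RT 45: heading 136 -> 91
FD 4.1: (1,2) -> (0.928,6.099) [heading=91, draw]
FD 7: (0.928,6.099) -> (0.806,13.098) [heading=91, draw]
LT 180: heading 91 -> 271
FD 2.1: (0.806,13.098) -> (0.843,10.999) [heading=271, draw]
BK 5.6: (0.843,10.999) -> (0.745,16.598) [heading=271, draw]
RT 45: heading 271 -> 226
RT 45: heading 226 -> 181
RT 180: heading 181 -> 1
BK 1.7: (0.745,16.598) -> (-0.955,16.568) [heading=1, draw]
Final: pos=(-0.955,16.568), heading=1, 5 segment(s) drawn

Start position: (1, 2)
Final position: (-0.955, 16.568)
Distance = 14.699; >= 1e-6 -> NOT closed

Answer: no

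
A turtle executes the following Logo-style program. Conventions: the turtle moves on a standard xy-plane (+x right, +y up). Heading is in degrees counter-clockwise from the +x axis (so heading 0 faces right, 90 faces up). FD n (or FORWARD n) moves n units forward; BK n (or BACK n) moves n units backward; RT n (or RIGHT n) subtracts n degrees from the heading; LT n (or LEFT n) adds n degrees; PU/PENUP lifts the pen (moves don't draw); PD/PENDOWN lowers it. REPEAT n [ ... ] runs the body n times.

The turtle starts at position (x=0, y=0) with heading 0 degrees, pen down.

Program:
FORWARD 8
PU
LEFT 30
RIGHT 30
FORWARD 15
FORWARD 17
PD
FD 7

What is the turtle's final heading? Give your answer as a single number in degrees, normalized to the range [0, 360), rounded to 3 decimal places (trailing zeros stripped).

Executing turtle program step by step:
Start: pos=(0,0), heading=0, pen down
FD 8: (0,0) -> (8,0) [heading=0, draw]
PU: pen up
LT 30: heading 0 -> 30
RT 30: heading 30 -> 0
FD 15: (8,0) -> (23,0) [heading=0, move]
FD 17: (23,0) -> (40,0) [heading=0, move]
PD: pen down
FD 7: (40,0) -> (47,0) [heading=0, draw]
Final: pos=(47,0), heading=0, 2 segment(s) drawn

Answer: 0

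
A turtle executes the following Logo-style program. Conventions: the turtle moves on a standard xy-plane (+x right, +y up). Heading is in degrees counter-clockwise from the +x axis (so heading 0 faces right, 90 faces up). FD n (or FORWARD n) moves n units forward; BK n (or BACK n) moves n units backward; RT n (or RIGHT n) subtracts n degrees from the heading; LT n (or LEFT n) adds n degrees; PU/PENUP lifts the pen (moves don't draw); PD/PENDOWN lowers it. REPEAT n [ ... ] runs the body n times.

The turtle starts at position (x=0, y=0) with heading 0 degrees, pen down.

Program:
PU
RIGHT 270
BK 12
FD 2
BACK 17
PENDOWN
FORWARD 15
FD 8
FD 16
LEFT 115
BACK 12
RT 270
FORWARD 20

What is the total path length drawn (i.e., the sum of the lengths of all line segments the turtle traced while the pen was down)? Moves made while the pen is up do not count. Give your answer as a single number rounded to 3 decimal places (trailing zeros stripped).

Answer: 71

Derivation:
Executing turtle program step by step:
Start: pos=(0,0), heading=0, pen down
PU: pen up
RT 270: heading 0 -> 90
BK 12: (0,0) -> (0,-12) [heading=90, move]
FD 2: (0,-12) -> (0,-10) [heading=90, move]
BK 17: (0,-10) -> (0,-27) [heading=90, move]
PD: pen down
FD 15: (0,-27) -> (0,-12) [heading=90, draw]
FD 8: (0,-12) -> (0,-4) [heading=90, draw]
FD 16: (0,-4) -> (0,12) [heading=90, draw]
LT 115: heading 90 -> 205
BK 12: (0,12) -> (10.876,17.071) [heading=205, draw]
RT 270: heading 205 -> 295
FD 20: (10.876,17.071) -> (19.328,-1.055) [heading=295, draw]
Final: pos=(19.328,-1.055), heading=295, 5 segment(s) drawn

Segment lengths:
  seg 1: (0,-27) -> (0,-12), length = 15
  seg 2: (0,-12) -> (0,-4), length = 8
  seg 3: (0,-4) -> (0,12), length = 16
  seg 4: (0,12) -> (10.876,17.071), length = 12
  seg 5: (10.876,17.071) -> (19.328,-1.055), length = 20
Total = 71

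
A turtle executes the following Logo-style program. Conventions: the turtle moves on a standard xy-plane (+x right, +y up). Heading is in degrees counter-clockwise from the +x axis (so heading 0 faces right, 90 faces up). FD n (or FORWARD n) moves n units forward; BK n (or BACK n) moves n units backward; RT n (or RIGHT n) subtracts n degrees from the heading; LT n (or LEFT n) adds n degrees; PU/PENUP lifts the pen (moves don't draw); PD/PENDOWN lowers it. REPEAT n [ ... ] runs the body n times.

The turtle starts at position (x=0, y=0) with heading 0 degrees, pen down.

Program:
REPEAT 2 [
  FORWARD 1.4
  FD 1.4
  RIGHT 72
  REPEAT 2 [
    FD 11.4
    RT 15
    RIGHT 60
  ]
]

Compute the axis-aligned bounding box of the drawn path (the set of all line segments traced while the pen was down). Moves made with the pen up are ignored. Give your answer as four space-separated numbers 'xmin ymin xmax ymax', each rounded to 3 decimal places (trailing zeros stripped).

Executing turtle program step by step:
Start: pos=(0,0), heading=0, pen down
REPEAT 2 [
  -- iteration 1/2 --
  FD 1.4: (0,0) -> (1.4,0) [heading=0, draw]
  FD 1.4: (1.4,0) -> (2.8,0) [heading=0, draw]
  RT 72: heading 0 -> 288
  REPEAT 2 [
    -- iteration 1/2 --
    FD 11.4: (2.8,0) -> (6.323,-10.842) [heading=288, draw]
    RT 15: heading 288 -> 273
    RT 60: heading 273 -> 213
    -- iteration 2/2 --
    FD 11.4: (6.323,-10.842) -> (-3.238,-17.051) [heading=213, draw]
    RT 15: heading 213 -> 198
    RT 60: heading 198 -> 138
  ]
  -- iteration 2/2 --
  FD 1.4: (-3.238,-17.051) -> (-4.278,-16.114) [heading=138, draw]
  FD 1.4: (-4.278,-16.114) -> (-5.319,-15.177) [heading=138, draw]
  RT 72: heading 138 -> 66
  REPEAT 2 [
    -- iteration 1/2 --
    FD 11.4: (-5.319,-15.177) -> (-0.682,-4.763) [heading=66, draw]
    RT 15: heading 66 -> 51
    RT 60: heading 51 -> 351
    -- iteration 2/2 --
    FD 11.4: (-0.682,-4.763) -> (10.578,-6.546) [heading=351, draw]
    RT 15: heading 351 -> 336
    RT 60: heading 336 -> 276
  ]
]
Final: pos=(10.578,-6.546), heading=276, 8 segment(s) drawn

Segment endpoints: x in {-5.319, -4.278, -3.238, -0.682, 0, 1.4, 2.8, 6.323, 10.578}, y in {-17.051, -16.114, -15.177, -10.842, -6.546, -4.763, 0}
xmin=-5.319, ymin=-17.051, xmax=10.578, ymax=0

Answer: -5.319 -17.051 10.578 0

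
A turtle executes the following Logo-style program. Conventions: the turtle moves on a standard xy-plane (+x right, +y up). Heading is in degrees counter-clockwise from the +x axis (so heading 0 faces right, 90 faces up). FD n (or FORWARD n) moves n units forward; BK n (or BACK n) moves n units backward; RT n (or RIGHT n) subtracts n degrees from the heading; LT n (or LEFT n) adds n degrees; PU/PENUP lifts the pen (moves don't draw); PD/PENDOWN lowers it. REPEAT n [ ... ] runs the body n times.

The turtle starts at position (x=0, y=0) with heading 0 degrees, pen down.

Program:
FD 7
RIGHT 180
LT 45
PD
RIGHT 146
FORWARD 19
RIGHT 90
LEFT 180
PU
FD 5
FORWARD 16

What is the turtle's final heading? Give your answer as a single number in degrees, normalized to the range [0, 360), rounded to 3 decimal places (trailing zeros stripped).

Answer: 169

Derivation:
Executing turtle program step by step:
Start: pos=(0,0), heading=0, pen down
FD 7: (0,0) -> (7,0) [heading=0, draw]
RT 180: heading 0 -> 180
LT 45: heading 180 -> 225
PD: pen down
RT 146: heading 225 -> 79
FD 19: (7,0) -> (10.625,18.651) [heading=79, draw]
RT 90: heading 79 -> 349
LT 180: heading 349 -> 169
PU: pen up
FD 5: (10.625,18.651) -> (5.717,19.605) [heading=169, move]
FD 16: (5.717,19.605) -> (-9.989,22.658) [heading=169, move]
Final: pos=(-9.989,22.658), heading=169, 2 segment(s) drawn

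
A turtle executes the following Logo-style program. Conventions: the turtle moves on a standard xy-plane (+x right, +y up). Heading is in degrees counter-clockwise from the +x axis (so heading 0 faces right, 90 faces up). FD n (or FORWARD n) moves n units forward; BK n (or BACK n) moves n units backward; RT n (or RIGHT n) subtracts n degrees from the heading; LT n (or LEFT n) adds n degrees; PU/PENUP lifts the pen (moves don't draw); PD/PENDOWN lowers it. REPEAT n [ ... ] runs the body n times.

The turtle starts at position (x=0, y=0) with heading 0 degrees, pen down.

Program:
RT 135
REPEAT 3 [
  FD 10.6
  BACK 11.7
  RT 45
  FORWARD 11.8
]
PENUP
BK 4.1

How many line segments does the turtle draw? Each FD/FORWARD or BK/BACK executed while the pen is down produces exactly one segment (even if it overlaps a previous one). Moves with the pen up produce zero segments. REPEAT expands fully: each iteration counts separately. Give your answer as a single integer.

Executing turtle program step by step:
Start: pos=(0,0), heading=0, pen down
RT 135: heading 0 -> 225
REPEAT 3 [
  -- iteration 1/3 --
  FD 10.6: (0,0) -> (-7.495,-7.495) [heading=225, draw]
  BK 11.7: (-7.495,-7.495) -> (0.778,0.778) [heading=225, draw]
  RT 45: heading 225 -> 180
  FD 11.8: (0.778,0.778) -> (-11.022,0.778) [heading=180, draw]
  -- iteration 2/3 --
  FD 10.6: (-11.022,0.778) -> (-21.622,0.778) [heading=180, draw]
  BK 11.7: (-21.622,0.778) -> (-9.922,0.778) [heading=180, draw]
  RT 45: heading 180 -> 135
  FD 11.8: (-9.922,0.778) -> (-18.266,9.122) [heading=135, draw]
  -- iteration 3/3 --
  FD 10.6: (-18.266,9.122) -> (-25.761,16.617) [heading=135, draw]
  BK 11.7: (-25.761,16.617) -> (-17.488,8.344) [heading=135, draw]
  RT 45: heading 135 -> 90
  FD 11.8: (-17.488,8.344) -> (-17.488,20.144) [heading=90, draw]
]
PU: pen up
BK 4.1: (-17.488,20.144) -> (-17.488,16.044) [heading=90, move]
Final: pos=(-17.488,16.044), heading=90, 9 segment(s) drawn
Segments drawn: 9

Answer: 9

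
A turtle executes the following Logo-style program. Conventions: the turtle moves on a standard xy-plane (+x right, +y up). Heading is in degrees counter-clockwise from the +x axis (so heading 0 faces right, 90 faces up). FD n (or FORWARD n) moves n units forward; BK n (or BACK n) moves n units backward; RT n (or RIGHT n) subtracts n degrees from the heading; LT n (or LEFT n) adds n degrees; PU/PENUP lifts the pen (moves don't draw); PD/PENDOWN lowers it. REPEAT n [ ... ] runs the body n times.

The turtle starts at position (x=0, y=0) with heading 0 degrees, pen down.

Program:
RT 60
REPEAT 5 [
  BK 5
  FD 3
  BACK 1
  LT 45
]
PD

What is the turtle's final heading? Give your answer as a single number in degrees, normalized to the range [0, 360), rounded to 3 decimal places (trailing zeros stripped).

Answer: 165

Derivation:
Executing turtle program step by step:
Start: pos=(0,0), heading=0, pen down
RT 60: heading 0 -> 300
REPEAT 5 [
  -- iteration 1/5 --
  BK 5: (0,0) -> (-2.5,4.33) [heading=300, draw]
  FD 3: (-2.5,4.33) -> (-1,1.732) [heading=300, draw]
  BK 1: (-1,1.732) -> (-1.5,2.598) [heading=300, draw]
  LT 45: heading 300 -> 345
  -- iteration 2/5 --
  BK 5: (-1.5,2.598) -> (-6.33,3.892) [heading=345, draw]
  FD 3: (-6.33,3.892) -> (-3.432,3.116) [heading=345, draw]
  BK 1: (-3.432,3.116) -> (-4.398,3.375) [heading=345, draw]
  LT 45: heading 345 -> 30
  -- iteration 3/5 --
  BK 5: (-4.398,3.375) -> (-8.728,0.875) [heading=30, draw]
  FD 3: (-8.728,0.875) -> (-6.13,2.375) [heading=30, draw]
  BK 1: (-6.13,2.375) -> (-6.996,1.875) [heading=30, draw]
  LT 45: heading 30 -> 75
  -- iteration 4/5 --
  BK 5: (-6.996,1.875) -> (-8.29,-2.955) [heading=75, draw]
  FD 3: (-8.29,-2.955) -> (-7.513,-0.057) [heading=75, draw]
  BK 1: (-7.513,-0.057) -> (-7.772,-1.023) [heading=75, draw]
  LT 45: heading 75 -> 120
  -- iteration 5/5 --
  BK 5: (-7.772,-1.023) -> (-5.272,-5.353) [heading=120, draw]
  FD 3: (-5.272,-5.353) -> (-6.772,-2.755) [heading=120, draw]
  BK 1: (-6.772,-2.755) -> (-6.272,-3.621) [heading=120, draw]
  LT 45: heading 120 -> 165
]
PD: pen down
Final: pos=(-6.272,-3.621), heading=165, 15 segment(s) drawn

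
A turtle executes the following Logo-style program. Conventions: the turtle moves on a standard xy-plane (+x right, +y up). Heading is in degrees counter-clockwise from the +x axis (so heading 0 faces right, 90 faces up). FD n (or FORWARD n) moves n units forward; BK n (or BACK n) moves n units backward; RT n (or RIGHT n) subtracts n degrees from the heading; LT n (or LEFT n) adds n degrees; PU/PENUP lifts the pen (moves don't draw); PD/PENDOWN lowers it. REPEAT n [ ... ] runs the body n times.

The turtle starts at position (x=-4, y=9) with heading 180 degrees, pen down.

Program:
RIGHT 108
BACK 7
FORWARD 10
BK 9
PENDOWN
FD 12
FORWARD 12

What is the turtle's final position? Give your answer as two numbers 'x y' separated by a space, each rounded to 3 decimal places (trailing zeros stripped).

Answer: 1.562 26.119

Derivation:
Executing turtle program step by step:
Start: pos=(-4,9), heading=180, pen down
RT 108: heading 180 -> 72
BK 7: (-4,9) -> (-6.163,2.343) [heading=72, draw]
FD 10: (-6.163,2.343) -> (-3.073,11.853) [heading=72, draw]
BK 9: (-3.073,11.853) -> (-5.854,3.294) [heading=72, draw]
PD: pen down
FD 12: (-5.854,3.294) -> (-2.146,14.706) [heading=72, draw]
FD 12: (-2.146,14.706) -> (1.562,26.119) [heading=72, draw]
Final: pos=(1.562,26.119), heading=72, 5 segment(s) drawn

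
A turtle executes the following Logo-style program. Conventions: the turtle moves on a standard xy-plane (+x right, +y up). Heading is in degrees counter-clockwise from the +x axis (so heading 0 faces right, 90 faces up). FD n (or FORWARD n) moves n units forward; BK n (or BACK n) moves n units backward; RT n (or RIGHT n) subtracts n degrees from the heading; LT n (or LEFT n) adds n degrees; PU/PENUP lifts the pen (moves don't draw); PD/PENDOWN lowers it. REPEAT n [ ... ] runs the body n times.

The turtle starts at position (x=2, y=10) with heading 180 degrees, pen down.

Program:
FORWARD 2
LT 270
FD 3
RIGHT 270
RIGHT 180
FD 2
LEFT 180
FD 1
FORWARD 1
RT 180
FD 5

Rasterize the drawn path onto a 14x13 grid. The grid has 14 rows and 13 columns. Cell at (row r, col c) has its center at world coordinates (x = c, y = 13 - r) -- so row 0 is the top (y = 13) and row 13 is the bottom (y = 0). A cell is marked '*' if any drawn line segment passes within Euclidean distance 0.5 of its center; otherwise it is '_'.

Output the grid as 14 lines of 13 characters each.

Segment 0: (2,10) -> (0,10)
Segment 1: (0,10) -> (0,13)
Segment 2: (0,13) -> (2,13)
Segment 3: (2,13) -> (1,13)
Segment 4: (1,13) -> (0,13)
Segment 5: (0,13) -> (5,13)

Answer: ******_______
*____________
*____________
***__________
_____________
_____________
_____________
_____________
_____________
_____________
_____________
_____________
_____________
_____________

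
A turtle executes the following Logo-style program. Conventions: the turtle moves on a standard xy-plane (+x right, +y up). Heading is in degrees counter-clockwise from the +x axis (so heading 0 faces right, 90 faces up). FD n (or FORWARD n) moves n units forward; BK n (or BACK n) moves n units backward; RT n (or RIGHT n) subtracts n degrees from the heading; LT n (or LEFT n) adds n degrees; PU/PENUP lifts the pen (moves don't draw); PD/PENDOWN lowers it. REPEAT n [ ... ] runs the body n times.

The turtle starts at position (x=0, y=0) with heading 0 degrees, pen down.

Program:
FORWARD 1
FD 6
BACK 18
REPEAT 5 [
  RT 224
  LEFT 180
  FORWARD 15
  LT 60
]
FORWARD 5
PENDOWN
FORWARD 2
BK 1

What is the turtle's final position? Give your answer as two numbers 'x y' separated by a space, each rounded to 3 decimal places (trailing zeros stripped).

Executing turtle program step by step:
Start: pos=(0,0), heading=0, pen down
FD 1: (0,0) -> (1,0) [heading=0, draw]
FD 6: (1,0) -> (7,0) [heading=0, draw]
BK 18: (7,0) -> (-11,0) [heading=0, draw]
REPEAT 5 [
  -- iteration 1/5 --
  RT 224: heading 0 -> 136
  LT 180: heading 136 -> 316
  FD 15: (-11,0) -> (-0.21,-10.42) [heading=316, draw]
  LT 60: heading 316 -> 16
  -- iteration 2/5 --
  RT 224: heading 16 -> 152
  LT 180: heading 152 -> 332
  FD 15: (-0.21,-10.42) -> (13.034,-17.462) [heading=332, draw]
  LT 60: heading 332 -> 32
  -- iteration 3/5 --
  RT 224: heading 32 -> 168
  LT 180: heading 168 -> 348
  FD 15: (13.034,-17.462) -> (27.707,-20.581) [heading=348, draw]
  LT 60: heading 348 -> 48
  -- iteration 4/5 --
  RT 224: heading 48 -> 184
  LT 180: heading 184 -> 4
  FD 15: (27.707,-20.581) -> (42.67,-19.534) [heading=4, draw]
  LT 60: heading 4 -> 64
  -- iteration 5/5 --
  RT 224: heading 64 -> 200
  LT 180: heading 200 -> 20
  FD 15: (42.67,-19.534) -> (56.765,-14.404) [heading=20, draw]
  LT 60: heading 20 -> 80
]
FD 5: (56.765,-14.404) -> (57.634,-9.48) [heading=80, draw]
PD: pen down
FD 2: (57.634,-9.48) -> (57.981,-7.51) [heading=80, draw]
BK 1: (57.981,-7.51) -> (57.807,-8.495) [heading=80, draw]
Final: pos=(57.807,-8.495), heading=80, 11 segment(s) drawn

Answer: 57.807 -8.495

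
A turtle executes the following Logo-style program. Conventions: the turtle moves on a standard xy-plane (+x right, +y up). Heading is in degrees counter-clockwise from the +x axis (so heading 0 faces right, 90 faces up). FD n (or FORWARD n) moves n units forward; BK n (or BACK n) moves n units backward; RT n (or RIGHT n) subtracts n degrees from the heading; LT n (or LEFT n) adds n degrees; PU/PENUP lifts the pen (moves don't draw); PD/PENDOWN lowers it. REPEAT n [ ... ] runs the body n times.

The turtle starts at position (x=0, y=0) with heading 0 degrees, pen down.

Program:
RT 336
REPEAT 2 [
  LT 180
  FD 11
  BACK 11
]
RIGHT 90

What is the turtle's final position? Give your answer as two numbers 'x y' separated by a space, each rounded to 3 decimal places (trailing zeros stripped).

Executing turtle program step by step:
Start: pos=(0,0), heading=0, pen down
RT 336: heading 0 -> 24
REPEAT 2 [
  -- iteration 1/2 --
  LT 180: heading 24 -> 204
  FD 11: (0,0) -> (-10.049,-4.474) [heading=204, draw]
  BK 11: (-10.049,-4.474) -> (0,0) [heading=204, draw]
  -- iteration 2/2 --
  LT 180: heading 204 -> 24
  FD 11: (0,0) -> (10.049,4.474) [heading=24, draw]
  BK 11: (10.049,4.474) -> (0,0) [heading=24, draw]
]
RT 90: heading 24 -> 294
Final: pos=(0,0), heading=294, 4 segment(s) drawn

Answer: 0 0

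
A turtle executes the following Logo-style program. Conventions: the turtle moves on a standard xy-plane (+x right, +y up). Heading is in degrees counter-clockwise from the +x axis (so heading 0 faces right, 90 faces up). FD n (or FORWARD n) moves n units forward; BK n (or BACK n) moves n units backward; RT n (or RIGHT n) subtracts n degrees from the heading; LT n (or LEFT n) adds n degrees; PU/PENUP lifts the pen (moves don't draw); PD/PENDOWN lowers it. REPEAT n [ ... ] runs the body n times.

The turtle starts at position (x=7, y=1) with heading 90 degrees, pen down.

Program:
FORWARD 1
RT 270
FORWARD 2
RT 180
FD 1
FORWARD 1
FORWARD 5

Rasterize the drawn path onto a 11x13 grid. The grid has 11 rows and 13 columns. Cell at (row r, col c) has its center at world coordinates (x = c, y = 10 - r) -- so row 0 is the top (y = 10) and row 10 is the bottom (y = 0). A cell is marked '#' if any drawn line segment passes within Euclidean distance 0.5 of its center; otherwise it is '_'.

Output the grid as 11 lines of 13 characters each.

Answer: _____________
_____________
_____________
_____________
_____________
_____________
_____________
_____________
_____########
_______#_____
_____________

Derivation:
Segment 0: (7,1) -> (7,2)
Segment 1: (7,2) -> (5,2)
Segment 2: (5,2) -> (6,2)
Segment 3: (6,2) -> (7,2)
Segment 4: (7,2) -> (12,2)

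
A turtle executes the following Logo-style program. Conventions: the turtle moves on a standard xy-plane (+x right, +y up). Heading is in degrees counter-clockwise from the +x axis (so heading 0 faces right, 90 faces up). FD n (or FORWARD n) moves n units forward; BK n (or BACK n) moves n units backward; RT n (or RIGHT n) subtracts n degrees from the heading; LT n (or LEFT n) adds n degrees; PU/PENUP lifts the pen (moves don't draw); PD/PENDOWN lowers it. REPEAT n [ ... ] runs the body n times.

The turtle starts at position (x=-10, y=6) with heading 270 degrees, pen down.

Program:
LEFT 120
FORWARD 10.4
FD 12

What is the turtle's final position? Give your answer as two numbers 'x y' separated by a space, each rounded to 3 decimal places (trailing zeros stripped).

Executing turtle program step by step:
Start: pos=(-10,6), heading=270, pen down
LT 120: heading 270 -> 30
FD 10.4: (-10,6) -> (-0.993,11.2) [heading=30, draw]
FD 12: (-0.993,11.2) -> (9.399,17.2) [heading=30, draw]
Final: pos=(9.399,17.2), heading=30, 2 segment(s) drawn

Answer: 9.399 17.2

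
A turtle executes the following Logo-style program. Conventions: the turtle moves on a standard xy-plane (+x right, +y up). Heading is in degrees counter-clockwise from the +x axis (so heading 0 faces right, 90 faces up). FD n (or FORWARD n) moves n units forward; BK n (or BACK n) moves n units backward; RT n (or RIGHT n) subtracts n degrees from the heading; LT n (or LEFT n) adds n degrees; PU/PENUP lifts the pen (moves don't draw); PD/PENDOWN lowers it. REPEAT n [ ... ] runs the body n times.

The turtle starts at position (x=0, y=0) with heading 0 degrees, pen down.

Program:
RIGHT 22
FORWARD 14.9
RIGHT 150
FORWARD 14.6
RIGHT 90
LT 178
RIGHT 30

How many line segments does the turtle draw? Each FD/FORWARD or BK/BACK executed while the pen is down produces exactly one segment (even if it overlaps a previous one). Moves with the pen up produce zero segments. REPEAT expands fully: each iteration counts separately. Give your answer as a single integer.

Answer: 2

Derivation:
Executing turtle program step by step:
Start: pos=(0,0), heading=0, pen down
RT 22: heading 0 -> 338
FD 14.9: (0,0) -> (13.815,-5.582) [heading=338, draw]
RT 150: heading 338 -> 188
FD 14.6: (13.815,-5.582) -> (-0.643,-7.614) [heading=188, draw]
RT 90: heading 188 -> 98
LT 178: heading 98 -> 276
RT 30: heading 276 -> 246
Final: pos=(-0.643,-7.614), heading=246, 2 segment(s) drawn
Segments drawn: 2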